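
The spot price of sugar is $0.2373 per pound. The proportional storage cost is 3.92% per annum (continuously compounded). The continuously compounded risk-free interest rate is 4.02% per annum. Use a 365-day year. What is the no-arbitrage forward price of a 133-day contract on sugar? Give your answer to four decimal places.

Net carry = r + u − y = 0.0402 + 0.0392 − 0.0000 = 0.0794
F = S·e^((r+u−y)T) = 0.2373 · e^(0.0794 × 133/365) = 0.2373 · e^0.028932
= 0.2373 × 1.029355 = $0.2443 per pound

$0.2443 per pound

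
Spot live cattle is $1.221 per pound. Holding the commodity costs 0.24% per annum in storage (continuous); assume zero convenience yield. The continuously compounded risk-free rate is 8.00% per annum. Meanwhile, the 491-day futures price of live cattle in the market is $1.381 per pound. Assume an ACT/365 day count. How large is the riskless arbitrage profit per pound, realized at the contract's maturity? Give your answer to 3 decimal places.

$0.017 per pound

Fair futures: F* = S·e^(carry·T), with carry = (r + u) = 0.0800 + 0.0024 = 0.0824
F* = 1.221 · e^(0.0824 × 491/365) = 1.221 · e^0.110845 = 1.221 × 1.117222 = $1.3641
Market $1.381 > fair $1.3641: forward overpriced → cash-and-carry (buy spot, short the forward).
At maturity, profit = |F_mkt − F*| = |1.381 − 1.3641| = $0.017 per pound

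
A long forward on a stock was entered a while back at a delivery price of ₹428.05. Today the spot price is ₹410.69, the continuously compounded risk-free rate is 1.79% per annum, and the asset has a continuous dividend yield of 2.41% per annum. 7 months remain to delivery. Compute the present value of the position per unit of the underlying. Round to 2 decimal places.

-₹18.65

Current fair forward for the remaining 7 months: F = S·e^((r − q)·T), (r − q) = 0.0179 − 0.0241 = -0.0062
F = 410.69 · e^(-0.0062 × 7/12) = 410.69 × 0.996390 = 409.2074
Value of long forward = (F − K)·e^(−rT) = (409.2074 − 428.05) · e^(−0.0179·7/12)
= -18.8426 × 0.989613 = -18.65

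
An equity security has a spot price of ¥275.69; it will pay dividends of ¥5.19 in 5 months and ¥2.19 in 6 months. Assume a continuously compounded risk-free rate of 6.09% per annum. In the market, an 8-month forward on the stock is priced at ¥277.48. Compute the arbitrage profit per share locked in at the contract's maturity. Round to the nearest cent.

¥2.15 per share

PV(dividends) I = 5.19·e^(−0.0609·5/12) + 2.19·e^(−0.0609·6/12) = 7.1843
Fair forward F* = (S − I)·e^(rT) = (275.69 − 7.1843)·e^0.040600 = 268.5057 × 1.041435 = 279.6312
Market ¥277.48 < fair 279.6312: forward underpriced → reverse cash-and-carry (short the stock, invest proceeds at r, pay the dividends, go long the forward).
Profit at T = |F_mkt − F*| = |277.48 − 279.6312| = ¥2.15 per share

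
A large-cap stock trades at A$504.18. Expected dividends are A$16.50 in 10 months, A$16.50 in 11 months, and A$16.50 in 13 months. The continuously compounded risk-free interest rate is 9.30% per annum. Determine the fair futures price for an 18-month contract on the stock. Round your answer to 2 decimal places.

A$527.53

PV(dividends) I = 16.50·e^(−0.0930·10/12) + 16.50·e^(−0.0930·11/12) + 16.50·e^(−0.0930·13/12)
I = 15.2695 + 15.1517 + 14.9186 = 45.3398
F = (S − I)·e^(rT) = (504.18 − 45.3398) · e^(0.0930·18/12)
= 458.8402 · e^0.139500 = 458.8402 × 1.149699 = A$527.53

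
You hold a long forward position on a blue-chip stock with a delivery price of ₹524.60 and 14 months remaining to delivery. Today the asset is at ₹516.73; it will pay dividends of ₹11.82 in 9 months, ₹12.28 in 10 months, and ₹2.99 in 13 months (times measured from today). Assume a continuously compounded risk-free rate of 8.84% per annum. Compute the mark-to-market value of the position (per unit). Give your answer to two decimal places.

PV(remaining dividends) I = 11.82·e^(−0.0884·9/12) + 12.28·e^(−0.0884·10/12) + 2.99·e^(−0.0884·13/12) = 25.1866
Current forward F = (S − I)·e^(rT) = (516.73 − 25.1866)·e^(0.0884·14/12) = 491.5434 × 1.108639 = 544.9442
Value (long) = (F − K)·e^(−rT) = (544.9442 − 524.60) × 0.902007 = 18.3506
Value = ₹18.35

₹18.35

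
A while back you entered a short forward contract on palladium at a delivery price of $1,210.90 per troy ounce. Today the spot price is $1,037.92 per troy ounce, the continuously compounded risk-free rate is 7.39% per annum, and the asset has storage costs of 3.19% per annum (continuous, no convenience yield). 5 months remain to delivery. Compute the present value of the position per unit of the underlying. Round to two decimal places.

Current fair forward for the remaining 5 months: F = S·e^((r + u)·T), (r + u) = 0.0739 + 0.0319 = 0.1058
F = 1037.92 · e^(0.1058 × 5/12) = 1037.92 × 1.04506944 = 1084.6985
Value of long forward = (F − K)·e^(−rT) = (1084.6985 − 1210.90) · e^(−0.0739·5/12)
= -126.2015 × 0.96967757 = -122.37
Short position value = −(long value) = $122.37

$122.37 per troy ounce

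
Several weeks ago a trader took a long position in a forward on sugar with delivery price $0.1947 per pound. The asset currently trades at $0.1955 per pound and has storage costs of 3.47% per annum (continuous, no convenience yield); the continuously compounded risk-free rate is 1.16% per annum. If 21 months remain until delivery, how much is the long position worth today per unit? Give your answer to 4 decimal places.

Current fair forward for the remaining 21 months: F = S·e^((r + u)·T), (r + u) = 0.0116 + 0.0347 = 0.0463
F = 0.1955 · e^(0.0463 × 21/12) = 0.1955 × 1.084398 = 0.2120
Value of long forward = (F − K)·e^(−rT) = (0.2120 − 0.1947) · e^(−0.0116·21/12)
= 0.0173 × 0.979905 = 0.0170

$0.0170 per pound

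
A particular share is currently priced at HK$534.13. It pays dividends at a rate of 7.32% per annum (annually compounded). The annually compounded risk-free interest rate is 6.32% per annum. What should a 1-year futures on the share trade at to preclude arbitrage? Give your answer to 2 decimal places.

HK$529.15

F = S · (1+r)^T / (1+q)^T
= 534.13 × 1.063200 / 1.073200 = 534.13 × 0.990682
F = HK$529.15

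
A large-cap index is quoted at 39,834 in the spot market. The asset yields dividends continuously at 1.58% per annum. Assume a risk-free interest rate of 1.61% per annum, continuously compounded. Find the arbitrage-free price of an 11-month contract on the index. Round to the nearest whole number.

F = S·e^((r − q)T) = 39834 · e^((0.0161 − 0.0158) × 11/12)
= 39834 · e^0.000275 = 39834 × 1.000275
F = 39,845

39,845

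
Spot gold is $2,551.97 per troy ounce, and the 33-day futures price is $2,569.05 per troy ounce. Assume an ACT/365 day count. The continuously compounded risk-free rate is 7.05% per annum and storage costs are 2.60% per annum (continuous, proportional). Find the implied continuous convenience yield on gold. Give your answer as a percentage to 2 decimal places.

2.27%

F = S·e^((r+u−y)T) ⇒ (r+u−y) = ln(F/S)/T
ln(2569.05/2551.97) = 0.006671; /T ⇒ 0.073785
y = r + u − ln(F/S)/T = 0.0705 + 0.0260 − 0.073785 = 0.022715
y = 2.27%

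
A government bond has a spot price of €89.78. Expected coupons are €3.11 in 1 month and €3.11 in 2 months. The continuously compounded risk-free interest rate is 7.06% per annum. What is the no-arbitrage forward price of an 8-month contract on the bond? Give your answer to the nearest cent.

PV(coupons) I = 3.11·e^(−0.0706·1/12) + 3.11·e^(−0.0706·2/12)
I = 3.0918 + 3.0736 = 6.1654
F = (S − I)·e^(rT) = (89.78 − 6.1654) · e^(0.0706·8/12)
= 83.6146 · e^0.047067 = 83.6146 × 1.048192 = €87.64

€87.64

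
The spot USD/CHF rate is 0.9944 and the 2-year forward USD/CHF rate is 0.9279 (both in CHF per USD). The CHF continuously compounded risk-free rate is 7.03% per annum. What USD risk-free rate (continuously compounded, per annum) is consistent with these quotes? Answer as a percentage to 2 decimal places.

10.49%

F = S·e^((r_CHF − r_USD)T) ⇒ r_USD = r_CHF − ln(F/S)/T
ln(0.9279/0.9944) = -0.069216; /(2) = -0.034608
r_USD = 0.0703 + 0.034608 = 0.104908
r_USD = 10.49%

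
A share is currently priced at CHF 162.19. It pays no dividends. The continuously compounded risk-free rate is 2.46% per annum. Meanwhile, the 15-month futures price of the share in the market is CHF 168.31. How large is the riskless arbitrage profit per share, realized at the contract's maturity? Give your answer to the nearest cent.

Fair futures: F* = S·e^(carry·T), with carry = r = 0.0246
F* = 162.19 · e^(0.0246 × 15/12) = 162.19 · e^0.030750 = 162.19 × 1.031228 = CHF 167.2549
Market CHF 168.31 > fair CHF 167.2549: forward overpriced → cash-and-carry (buy spot, short the forward).
At maturity, profit = |F_mkt − F*| = |168.31 − 167.2549| = CHF 1.06 per share

CHF 1.06 per share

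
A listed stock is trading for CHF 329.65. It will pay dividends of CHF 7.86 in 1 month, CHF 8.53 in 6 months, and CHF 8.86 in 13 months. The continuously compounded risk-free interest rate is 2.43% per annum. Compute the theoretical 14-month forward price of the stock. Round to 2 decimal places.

PV(dividends) I = 7.86·e^(−0.0243·1/12) + 8.53·e^(−0.0243·6/12) + 8.86·e^(−0.0243·13/12)
I = 7.8441 + 8.4270 + 8.6298 = 24.9009
F = (S − I)·e^(rT) = (329.65 − 24.9009) · e^(0.0243·14/12)
= 304.7491 · e^0.028350 = 304.7491 × 1.028756 = CHF 313.51

CHF 313.51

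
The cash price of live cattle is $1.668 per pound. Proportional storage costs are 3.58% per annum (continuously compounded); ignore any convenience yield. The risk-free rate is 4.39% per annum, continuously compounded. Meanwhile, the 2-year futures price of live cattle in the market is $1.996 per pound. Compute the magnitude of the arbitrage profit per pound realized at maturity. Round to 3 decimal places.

$0.040 per pound

Fair futures: F* = S·e^(carry·T), with carry = (r + u) = 0.0439 + 0.0358 = 0.0797
F* = 1.668 · e^(0.0797 × 2) = 1.668 · e^0.159400 = 1.668 × 1.172807 = $1.9562
Market $1.996 > fair $1.9562: forward overpriced → cash-and-carry (buy spot, short the forward).
At maturity, profit = |F_mkt − F*| = |1.996 − 1.9562| = $0.040 per pound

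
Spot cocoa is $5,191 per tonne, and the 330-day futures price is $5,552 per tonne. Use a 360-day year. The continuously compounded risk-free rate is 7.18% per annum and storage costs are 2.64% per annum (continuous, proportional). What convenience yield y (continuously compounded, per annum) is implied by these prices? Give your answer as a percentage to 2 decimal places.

F = S·e^((r+u−y)T) ⇒ (r+u−y) = ln(F/S)/T
ln(5552/5191) = 0.067232; /T ⇒ 0.073344
y = r + u − ln(F/S)/T = 0.0718 + 0.0264 − 0.073344 = 0.024856
y = 2.49%

2.49%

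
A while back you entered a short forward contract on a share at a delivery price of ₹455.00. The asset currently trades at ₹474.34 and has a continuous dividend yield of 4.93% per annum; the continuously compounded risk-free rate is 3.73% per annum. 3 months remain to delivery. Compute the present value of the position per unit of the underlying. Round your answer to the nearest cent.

-₹17.75

Current fair forward for the remaining 3 months: F = S·e^((r − q)·T), (r − q) = 0.0373 − 0.0493 = -0.0120
F = 474.34 · e^(-0.0120 × 3/12) = 474.34 × 0.997004 = 472.9189
Value of long forward = (F − K)·e^(−rT) = (472.9189 − 455.00) · e^(−0.0373·3/12)
= 17.9189 × 0.990718 = 17.75
Short position value = −(long value) = -₹17.75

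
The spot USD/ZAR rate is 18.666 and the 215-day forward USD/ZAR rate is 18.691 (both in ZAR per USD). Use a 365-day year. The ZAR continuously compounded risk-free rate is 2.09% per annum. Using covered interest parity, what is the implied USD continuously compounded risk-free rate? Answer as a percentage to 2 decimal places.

F = S·e^((r_ZAR − r_USD)T) ⇒ r_USD = r_ZAR − ln(F/S)/T
ln(18.691/18.666) = 0.001338; /(215/365) = 0.002271
r_USD = 0.0209 − 0.002271 = 0.018629
r_USD = 1.86%

1.86%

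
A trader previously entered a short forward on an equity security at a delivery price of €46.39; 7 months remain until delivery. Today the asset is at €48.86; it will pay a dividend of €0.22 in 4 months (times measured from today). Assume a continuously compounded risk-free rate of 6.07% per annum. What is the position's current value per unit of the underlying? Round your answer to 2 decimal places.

PV(remaining dividends) I = 0.22·e^(−0.0607·4/12) = 0.2156
Current forward F = (S − I)·e^(rT) = (48.86 − 0.2156)·e^(0.0607·7/12) = 48.6444 × 1.036043 = 50.3977
Value (long) = (F − K)·e^(−rT) = (50.3977 − 46.39) × 0.965211 = 3.8683
Short position value = −(long value) = -€3.87

-€3.87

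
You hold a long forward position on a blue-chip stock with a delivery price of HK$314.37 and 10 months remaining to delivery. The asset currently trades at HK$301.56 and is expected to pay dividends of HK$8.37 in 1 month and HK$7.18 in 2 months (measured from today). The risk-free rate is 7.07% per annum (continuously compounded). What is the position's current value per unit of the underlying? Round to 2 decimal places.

-HK$10.24

PV(remaining dividends) I = 8.37·e^(−0.0707·1/12) + 7.18·e^(−0.0707·2/12) = 15.4167
Current forward F = (S − I)·e^(rT) = (301.56 − 15.4167)·e^(0.0707·10/12) = 286.1433 × 1.060687 = 303.5085
Value (long) = (F − K)·e^(−rT) = (303.5085 − 314.37) × 0.942785 = -10.2401
Value = -HK$10.24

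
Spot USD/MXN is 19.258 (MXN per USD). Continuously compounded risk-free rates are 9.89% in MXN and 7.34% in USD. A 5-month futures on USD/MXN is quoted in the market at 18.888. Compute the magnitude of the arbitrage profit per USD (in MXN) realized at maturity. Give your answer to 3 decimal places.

Fair futures: F* = S·e^(carry·T), with carry = (r_MXN − r_USD) = 0.0989 − 0.0734 = 0.0255
F* = 19.258 · e^(0.0255 × 5/12) = 19.258 · e^0.010625 = 19.258 × 1.010682 = 19.4637
Market 18.888 < fair 19.4637: forward underpriced → reverse cash-and-carry (short spot, go long the forward).
At maturity, profit = |F_mkt − F*| = |18.888 − 19.4637| = 0.576 per USD (in MXN)

0.576 per USD (in MXN)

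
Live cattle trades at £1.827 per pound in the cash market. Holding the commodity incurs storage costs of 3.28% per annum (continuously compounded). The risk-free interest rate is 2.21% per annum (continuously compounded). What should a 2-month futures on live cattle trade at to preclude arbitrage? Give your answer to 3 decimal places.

Net carry = r + u − y = 0.0221 + 0.0328 − 0.0000 = 0.0549
F = S·e^((r+u−y)T) = 1.827 · e^(0.0549 × 2/12) = 1.827 · e^0.009150
= 1.827 × 1.009192 = £1.844 per pound

£1.844 per pound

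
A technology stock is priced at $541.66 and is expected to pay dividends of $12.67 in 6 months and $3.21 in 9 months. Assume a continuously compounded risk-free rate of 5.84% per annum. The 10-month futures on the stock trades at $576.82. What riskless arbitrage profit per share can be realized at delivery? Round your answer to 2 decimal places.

PV(dividends) I = 12.67·e^(−0.0584·6/12) + 3.21·e^(−0.0584·9/12) = 15.3778
Fair futures F* = (S − I)·e^(rT) = (541.66 − 15.3778)·e^0.048667 = 526.2822 × 1.049871 = 552.5284
Market $576.82 > fair 552.5284: forward overpriced → cash-and-carry (borrow at r, buy the stock and collect the dividends, short the forward).
Profit at T = |F_mkt − F*| = |576.82 − 552.5284| = $24.29 per share

$24.29 per share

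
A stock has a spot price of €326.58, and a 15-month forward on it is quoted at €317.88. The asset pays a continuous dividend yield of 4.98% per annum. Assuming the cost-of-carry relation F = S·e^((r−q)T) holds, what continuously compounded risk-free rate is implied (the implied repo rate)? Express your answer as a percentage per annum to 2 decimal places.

2.82%

From F = S·e^((r−q)T): (r − q) = ln(F/S)/T
ln(317.88/326.58) = ln(0.973360) = -0.027001
(r − q) = -0.027001 / (15/12) = -0.021601
r = ln(F/S)/T + q = -0.021601 + 0.0498 = 0.028199
r = 2.82%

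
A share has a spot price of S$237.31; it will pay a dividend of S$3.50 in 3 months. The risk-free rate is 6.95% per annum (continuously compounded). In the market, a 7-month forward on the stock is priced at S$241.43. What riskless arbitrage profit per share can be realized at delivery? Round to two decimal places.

PV(dividends) I = 3.50·e^(−0.0695·3/12) = 3.4397
Fair forward F* = (S − I)·e^(rT) = (237.31 − 3.4397)·e^0.040542 = 233.8703 × 1.041375 = 243.5467
Market S$241.43 < fair 243.5467: forward underpriced → reverse cash-and-carry (short the stock, invest proceeds at r, pay the dividends, go long the forward).
Profit at T = |F_mkt − F*| = |241.43 − 243.5467| = S$2.12 per share

S$2.12 per share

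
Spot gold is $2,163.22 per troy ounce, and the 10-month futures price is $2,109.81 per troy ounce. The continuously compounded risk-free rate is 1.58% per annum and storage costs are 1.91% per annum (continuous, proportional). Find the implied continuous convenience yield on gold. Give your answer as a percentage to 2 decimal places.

6.49%

F = S·e^((r+u−y)T) ⇒ (r+u−y) = ln(F/S)/T
ln(2109.81/2163.22) = -0.025000; /T ⇒ -0.030000
y = r + u − ln(F/S)/T = 0.0158 + 0.0191 + 0.030000 = 0.064900
y = 6.49%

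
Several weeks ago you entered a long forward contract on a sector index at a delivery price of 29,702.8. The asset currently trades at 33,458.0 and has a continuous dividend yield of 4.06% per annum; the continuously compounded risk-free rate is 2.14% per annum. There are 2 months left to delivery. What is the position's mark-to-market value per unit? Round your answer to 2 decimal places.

3635.32

Current fair forward for the remaining 2 months: F = S·e^((r − q)·T), (r − q) = 0.0214 − 0.0406 = -0.0192
F = 33458.0 · e^(-0.0192 × 2/12) = 33458.0 × 0.99680511 = 33351.1054
Value of long forward = (F − K)·e^(−rT) = (33351.1054 − 29702.8) · e^(−0.0214·2/12)
= 3648.3054 × 0.99643969 = 3635.32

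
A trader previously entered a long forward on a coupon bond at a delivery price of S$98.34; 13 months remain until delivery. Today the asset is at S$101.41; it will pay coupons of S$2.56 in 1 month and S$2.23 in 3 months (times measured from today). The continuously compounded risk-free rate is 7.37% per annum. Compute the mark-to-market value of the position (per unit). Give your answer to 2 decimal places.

PV(remaining coupons) I = 2.56·e^(−0.0737·1/12) + 2.23·e^(−0.0737·3/12) = 4.7336
Current forward F = (S − I)·e^(rT) = (101.41 − 4.7336)·e^(0.0737·13/12) = 96.6764 × 1.083116 = 104.7118
Value (long) = (F − K)·e^(−rT) = (104.7118 − 98.34) × 0.923263 = 5.8828
Value = S$5.88

S$5.88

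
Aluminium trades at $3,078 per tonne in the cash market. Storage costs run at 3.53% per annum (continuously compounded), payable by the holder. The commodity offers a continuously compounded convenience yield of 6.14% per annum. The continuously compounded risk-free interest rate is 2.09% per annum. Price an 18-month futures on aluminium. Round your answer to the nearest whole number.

$3,054 per tonne

Net carry = r + u − y = 0.0209 + 0.0353 − 0.0614 = -0.0052
F = S·e^((r+u−y)T) = 3078 · e^(-0.0052 × 18/12) = 3078 · e^-0.007800
= 3078 × 0.992230 = $3,054 per tonne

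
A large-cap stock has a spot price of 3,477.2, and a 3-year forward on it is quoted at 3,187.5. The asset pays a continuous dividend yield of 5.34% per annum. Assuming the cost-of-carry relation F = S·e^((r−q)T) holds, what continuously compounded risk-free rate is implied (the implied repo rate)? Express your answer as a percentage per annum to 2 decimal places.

2.44%

From F = S·e^((r−q)T): (r − q) = ln(F/S)/T
ln(3187.5/3477.2) = ln(0.916686) = -0.086990
(r − q) = -0.086990 / (3) = -0.028997
r = ln(F/S)/T + q = -0.028997 + 0.0534 = 0.024403
r = 2.44%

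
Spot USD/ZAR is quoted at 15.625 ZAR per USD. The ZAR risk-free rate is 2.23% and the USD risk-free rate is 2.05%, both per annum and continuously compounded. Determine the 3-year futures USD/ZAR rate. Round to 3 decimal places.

15.710

F = S·e^((r_ZAR − r_USD)T) = 15.625 · e^((0.0223 − 0.0205) × 3)
= 15.625 · e^0.005400 = 15.625 × 1.005415
F = 15.710 ZAR per USD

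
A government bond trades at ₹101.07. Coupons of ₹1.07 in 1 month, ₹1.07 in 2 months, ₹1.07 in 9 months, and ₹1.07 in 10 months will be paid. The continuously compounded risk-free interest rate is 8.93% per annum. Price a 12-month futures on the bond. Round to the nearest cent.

PV(coupons) I = 1.07·e^(−0.0893·1/12) + 1.07·e^(−0.0893·2/12) + 1.07·e^(−0.0893·9/12) + 1.07·e^(−0.0893·10/12)
I = 1.0621 + 1.0542 + 1.0007 + 0.9933 = 4.1103
F = (S − I)·e^(rT) = (101.07 − 4.1103) · e^(0.0893·12/12)
= 96.9597 · e^0.089300 = 96.9597 × 1.093409 = ₹106.02

₹106.02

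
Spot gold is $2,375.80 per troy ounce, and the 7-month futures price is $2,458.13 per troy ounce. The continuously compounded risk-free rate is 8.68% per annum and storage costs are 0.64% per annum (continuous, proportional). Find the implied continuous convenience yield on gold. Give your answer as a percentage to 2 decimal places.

F = S·e^((r+u−y)T) ⇒ (r+u−y) = ln(F/S)/T
ln(2458.13/2375.80) = 0.034067; /T ⇒ 0.058401
y = r + u − ln(F/S)/T = 0.0868 + 0.0064 − 0.058401 = 0.034799
y = 3.48%

3.48%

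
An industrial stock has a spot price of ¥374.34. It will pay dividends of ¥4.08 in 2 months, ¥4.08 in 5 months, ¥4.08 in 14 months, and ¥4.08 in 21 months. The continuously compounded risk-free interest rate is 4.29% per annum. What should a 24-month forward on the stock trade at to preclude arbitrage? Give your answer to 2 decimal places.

PV(dividends) I = 4.08·e^(−0.0429·2/12) + 4.08·e^(−0.0429·5/12) + 4.08·e^(−0.0429·14/12) + 4.08·e^(−0.0429·21/12)
I = 4.0509 + 4.0077 + 3.8808 + 3.7849 = 15.7243
F = (S − I)·e^(rT) = (374.34 − 15.7243) · e^(0.0429·24/12)
= 358.6157 · e^0.085800 = 358.6157 × 1.089588 = ¥390.74

¥390.74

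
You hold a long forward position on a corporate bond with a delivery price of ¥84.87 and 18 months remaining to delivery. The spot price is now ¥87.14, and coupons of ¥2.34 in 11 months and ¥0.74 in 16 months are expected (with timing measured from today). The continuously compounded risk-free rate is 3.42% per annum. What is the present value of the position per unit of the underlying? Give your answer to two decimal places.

PV(remaining coupons) I = 2.34·e^(−0.0342·11/12) + 0.74·e^(−0.0342·16/12) = 2.9748
Current forward F = (S − I)·e^(rT) = (87.14 − 2.9748)·e^(0.0342·18/12) = 84.1652 × 1.052639 = 88.5956
Value (long) = (F − K)·e^(−rT) = (88.5956 − 84.87) × 0.949994 = 3.5393
Value = ¥3.54

¥3.54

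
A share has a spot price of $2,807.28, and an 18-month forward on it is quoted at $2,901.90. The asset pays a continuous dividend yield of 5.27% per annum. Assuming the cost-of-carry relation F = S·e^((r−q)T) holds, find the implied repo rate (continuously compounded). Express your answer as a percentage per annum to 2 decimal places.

7.48%

From F = S·e^((r−q)T): (r − q) = ln(F/S)/T
ln(2901.90/2807.28) = ln(1.033705) = 0.033149
(r − q) = 0.033149 / (18/12) = 0.022099
r = ln(F/S)/T + q = 0.022099 + 0.0527 = 0.074799
r = 7.48%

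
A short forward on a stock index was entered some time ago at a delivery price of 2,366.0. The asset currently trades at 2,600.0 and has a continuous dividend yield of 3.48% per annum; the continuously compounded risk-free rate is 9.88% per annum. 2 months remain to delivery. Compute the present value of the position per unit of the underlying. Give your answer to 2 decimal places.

-257.60

Current fair forward for the remaining 2 months: F = S·e^((r − q)·T), (r − q) = 0.0988 − 0.0348 = 0.0640
F = 2600.0 · e^(0.0640 × 2/12) = 2600.0 × 1.01072376 = 2627.8818
Value of long forward = (F − K)·e^(−rT) = (2627.8818 − 2366.0) · e^(−0.0988·2/12)
= 261.8818 × 0.98366817 = 257.60
Short position value = −(long value) = -257.60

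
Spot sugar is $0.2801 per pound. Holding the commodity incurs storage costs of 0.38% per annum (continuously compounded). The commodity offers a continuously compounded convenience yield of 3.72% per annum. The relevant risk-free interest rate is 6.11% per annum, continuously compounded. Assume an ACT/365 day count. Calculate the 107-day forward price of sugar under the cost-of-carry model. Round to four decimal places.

Net carry = r + u − y = 0.0611 + 0.0038 − 0.0372 = 0.0277
F = S·e^((r+u−y)T) = 0.2801 · e^(0.0277 × 107/365) = 0.2801 · e^0.008120
= 0.2801 × 1.008153 = $0.2824 per pound

$0.2824 per pound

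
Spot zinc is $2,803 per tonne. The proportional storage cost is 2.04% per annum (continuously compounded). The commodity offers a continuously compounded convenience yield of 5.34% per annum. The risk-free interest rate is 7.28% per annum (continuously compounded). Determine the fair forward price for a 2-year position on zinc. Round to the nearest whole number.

Net carry = r + u − y = 0.0728 + 0.0204 − 0.0534 = 0.0398
F = S·e^((r+u−y)T) = 2803 · e^(0.0398 × 2) = 2803 · e^0.079600
= 2803 × 1.082854 = $3,035 per tonne

$3,035 per tonne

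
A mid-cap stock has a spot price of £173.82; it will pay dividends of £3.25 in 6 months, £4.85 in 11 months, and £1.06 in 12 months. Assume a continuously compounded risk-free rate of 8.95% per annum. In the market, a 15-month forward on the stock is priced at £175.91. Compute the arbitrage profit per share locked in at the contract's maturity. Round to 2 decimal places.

£8.93 per share

PV(dividends) I = 3.25·e^(−0.0895·6/12) + 4.85·e^(−0.0895·11/12) + 1.06·e^(−0.0895·12/12) = 8.5450
Fair forward F* = (S − I)·e^(rT) = (173.82 − 8.5450)·e^0.111875 = 165.2750 × 1.118373 = 184.8391
Market £175.91 < fair 184.8391: forward underpriced → reverse cash-and-carry (short the stock, invest proceeds at r, pay the dividends, go long the forward).
Profit at T = |F_mkt − F*| = |175.91 − 184.8391| = £8.93 per share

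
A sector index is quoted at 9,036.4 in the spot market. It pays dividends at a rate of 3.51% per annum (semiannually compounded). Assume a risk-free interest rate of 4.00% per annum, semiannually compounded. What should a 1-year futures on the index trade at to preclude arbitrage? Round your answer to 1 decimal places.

9,080.0

F = S · (1+r/2)^(2T) / (1+q/2)^(2T)
= 9036.4 × 1.040400 / 1.035408 = 9036.4 × 1.004821
F = 9,080.0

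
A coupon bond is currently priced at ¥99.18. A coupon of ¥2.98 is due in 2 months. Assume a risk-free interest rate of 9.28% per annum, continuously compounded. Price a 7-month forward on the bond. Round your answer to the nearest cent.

PV(coupons) I = 2.98·e^(−0.0928·2/12)
I = 2.9343
F = (S − I)·e^(rT) = (99.18 − 2.9343) · e^(0.0928·7/12)
= 96.2457 · e^0.054133 = 96.2457 × 1.055625 = ¥101.60

¥101.60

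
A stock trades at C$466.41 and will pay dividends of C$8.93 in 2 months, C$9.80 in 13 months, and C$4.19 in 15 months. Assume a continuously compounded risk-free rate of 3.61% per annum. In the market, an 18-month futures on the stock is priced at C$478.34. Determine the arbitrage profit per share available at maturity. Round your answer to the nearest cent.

C$9.52 per share

PV(dividends) I = 8.93·e^(−0.0361·2/12) + 9.80·e^(−0.0361·13/12) + 4.19·e^(−0.0361·15/12) = 22.3057
Fair futures F* = (S − I)·e^(rT) = (466.41 − 22.3057)·e^0.054150 = 444.1043 × 1.055643 = 468.8156
Market C$478.34 > fair 468.8156: forward overpriced → cash-and-carry (borrow at r, buy the stock and collect the dividends, short the forward).
Profit at T = |F_mkt − F*| = |478.34 − 468.8156| = C$9.52 per share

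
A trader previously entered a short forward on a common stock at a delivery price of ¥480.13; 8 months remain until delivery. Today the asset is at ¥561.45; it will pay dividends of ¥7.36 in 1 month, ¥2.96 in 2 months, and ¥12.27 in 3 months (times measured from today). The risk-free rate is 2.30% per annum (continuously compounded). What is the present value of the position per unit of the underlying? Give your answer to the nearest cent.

-¥66.13

PV(remaining dividends) I = 7.36·e^(−0.0230·1/12) + 2.96·e^(−0.0230·2/12) + 12.27·e^(−0.0230·3/12) = 22.4942
Current forward F = (S − I)·e^(rT) = (561.45 − 22.4942)·e^(0.0230·8/12) = 538.9558 × 1.015451 = 547.2832
Value (long) = (F − K)·e^(−rT) = (547.2832 − 480.13) × 0.984784 = 66.1314
Short position value = −(long value) = -¥66.13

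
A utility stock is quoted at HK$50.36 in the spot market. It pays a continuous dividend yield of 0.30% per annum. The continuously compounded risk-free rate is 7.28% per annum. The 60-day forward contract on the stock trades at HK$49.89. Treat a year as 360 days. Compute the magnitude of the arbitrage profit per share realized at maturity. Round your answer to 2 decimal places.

Fair forward: F* = S·e^(carry·T), with carry = (r − q) = 0.0728 − 0.0030 = 0.0698
F* = 50.36 · e^(0.0698 × 60/360) = 50.36 · e^0.011633 = 50.36 × 1.011701 = HK$50.9493
Market HK$49.89 < fair HK$50.9493: forward underpriced → reverse cash-and-carry (short spot, go long the forward).
At maturity, profit = |F_mkt − F*| = |49.89 − 50.9493| = HK$1.06 per share

HK$1.06 per share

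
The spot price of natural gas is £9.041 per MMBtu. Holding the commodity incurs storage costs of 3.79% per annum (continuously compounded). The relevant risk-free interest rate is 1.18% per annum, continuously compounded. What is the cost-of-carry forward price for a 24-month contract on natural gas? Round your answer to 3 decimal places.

Net carry = r + u − y = 0.0118 + 0.0379 − 0.0000 = 0.0497
F = S·e^((r+u−y)T) = 9.041 · e^(0.0497 × 24/12) = 9.041 · e^0.099400
= 9.041 × 1.104508 = £9.986 per MMBtu

£9.986 per MMBtu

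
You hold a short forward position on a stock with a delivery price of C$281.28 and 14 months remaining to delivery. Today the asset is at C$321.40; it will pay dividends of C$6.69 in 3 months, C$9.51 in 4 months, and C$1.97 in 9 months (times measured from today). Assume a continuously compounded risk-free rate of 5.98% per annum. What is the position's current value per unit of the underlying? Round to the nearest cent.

PV(remaining dividends) I = 6.69·e^(−0.0598·3/12) + 9.51·e^(−0.0598·4/12) + 1.97·e^(−0.0598·9/12) = 17.7966
Current forward F = (S − I)·e^(rT) = (321.40 − 17.7966)·e^(0.0598·14/12) = 303.6034 × 1.072258 = 325.5412
Value (long) = (F − K)·e^(−rT) = (325.5412 − 281.28) × 0.932611 = 41.2785
Short position value = −(long value) = -C$41.28

-C$41.28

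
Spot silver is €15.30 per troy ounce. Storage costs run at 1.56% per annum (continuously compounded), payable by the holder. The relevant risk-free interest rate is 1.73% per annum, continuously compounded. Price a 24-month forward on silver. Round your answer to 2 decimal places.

€16.34 per troy ounce

Net carry = r + u − y = 0.0173 + 0.0156 − 0.0000 = 0.0329
F = S·e^((r+u−y)T) = 15.30 · e^(0.0329 × 24/12) = 15.30 · e^0.065800
= 15.30 × 1.068013 = €16.34 per troy ounce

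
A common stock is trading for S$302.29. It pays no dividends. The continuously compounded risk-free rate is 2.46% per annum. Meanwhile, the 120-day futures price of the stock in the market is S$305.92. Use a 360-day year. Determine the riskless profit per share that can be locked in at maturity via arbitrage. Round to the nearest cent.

Fair futures: F* = S·e^(carry·T), with carry = r = 0.0246
F* = 302.29 · e^(0.0246 × 120/360) = 302.29 · e^0.008200 = 302.29 × 1.008234 = S$304.7791
Market S$305.92 > fair S$304.7791: forward overpriced → cash-and-carry (buy spot, short the forward).
At maturity, profit = |F_mkt − F*| = |305.92 − 304.7791| = S$1.14 per share

S$1.14 per share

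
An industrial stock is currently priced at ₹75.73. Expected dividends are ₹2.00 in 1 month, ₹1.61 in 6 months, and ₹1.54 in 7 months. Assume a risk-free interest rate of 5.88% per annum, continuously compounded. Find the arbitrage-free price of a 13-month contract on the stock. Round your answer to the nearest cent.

PV(dividends) I = 2.00·e^(−0.0588·1/12) + 1.61·e^(−0.0588·6/12) + 1.54·e^(−0.0588·7/12)
I = 1.9902 + 1.5634 + 1.4881 = 5.0417
F = (S − I)·e^(rT) = (75.73 − 5.0417) · e^(0.0588·13/12)
= 70.6883 · e^0.063700 = 70.6883 × 1.065773 = ₹75.34

₹75.34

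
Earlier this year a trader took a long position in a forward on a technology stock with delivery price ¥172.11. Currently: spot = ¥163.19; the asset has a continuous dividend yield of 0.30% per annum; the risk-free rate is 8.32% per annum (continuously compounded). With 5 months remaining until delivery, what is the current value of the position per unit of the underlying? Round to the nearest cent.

Current fair forward for the remaining 5 months: F = S·e^((r − q)·T), (r − q) = 0.0832 − 0.0030 = 0.0802
F = 163.19 · e^(0.0802 × 5/12) = 163.19 × 1.033981 = 168.7354
Value of long forward = (F − K)·e^(−rT) = (168.7354 − 172.11) · e^(−0.0832·5/12)
= -3.3746 × 0.965927 = -3.26

-¥3.26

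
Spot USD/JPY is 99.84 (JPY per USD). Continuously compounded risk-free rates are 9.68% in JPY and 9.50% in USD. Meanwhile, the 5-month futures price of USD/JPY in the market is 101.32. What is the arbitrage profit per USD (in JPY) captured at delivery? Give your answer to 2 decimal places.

Fair futures: F* = S·e^(carry·T), with carry = (r_JPY − r_USD) = 0.0968 − 0.0950 = 0.0018
F* = 99.84 · e^(0.0018 × 5/12) = 99.84 · e^0.000750 = 99.84 × 1.000750 = 99.9149
Market 101.32 > fair 99.9149: forward overpriced → cash-and-carry (buy spot, short the forward).
At maturity, profit = |F_mkt − F*| = |101.32 − 99.9149| = 1.41 per USD (in JPY)

1.41 per USD (in JPY)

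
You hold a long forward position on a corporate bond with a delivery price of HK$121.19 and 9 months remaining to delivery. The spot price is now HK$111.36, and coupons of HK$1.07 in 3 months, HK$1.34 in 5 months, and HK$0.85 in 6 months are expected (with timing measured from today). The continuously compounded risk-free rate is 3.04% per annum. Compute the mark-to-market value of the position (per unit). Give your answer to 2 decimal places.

-HK$10.32

PV(remaining coupons) I = 1.07·e^(−0.0304·3/12) + 1.34·e^(−0.0304·5/12) + 0.85·e^(−0.0304·6/12) = 3.2222
Current forward F = (S − I)·e^(rT) = (111.36 − 3.2222)·e^(0.0304·9/12) = 108.1378 × 1.023062 = 110.6317
Value (long) = (F − K)·e^(−rT) = (110.6317 − 121.19) × 0.977458 = -10.3203
Value = -HK$10.32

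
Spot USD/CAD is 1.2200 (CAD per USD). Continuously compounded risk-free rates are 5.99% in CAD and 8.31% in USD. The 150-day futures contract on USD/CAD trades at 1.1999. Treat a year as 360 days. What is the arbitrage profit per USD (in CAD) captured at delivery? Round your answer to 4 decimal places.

Fair futures: F* = S·e^(carry·T), with carry = (r_CAD − r_USD) = 0.0599 − 0.0831 = -0.0232
F* = 1.2200 · e^(-0.0232 × 150/360) = 1.2200 · e^-0.009667 = 1.2200 × 0.990380 = 1.2083
Market 1.1999 < fair 1.2083: forward underpriced → reverse cash-and-carry (short spot, go long the forward).
At maturity, profit = |F_mkt − F*| = |1.1999 − 1.2083| = 0.0084 per USD (in CAD)

0.0084 per USD (in CAD)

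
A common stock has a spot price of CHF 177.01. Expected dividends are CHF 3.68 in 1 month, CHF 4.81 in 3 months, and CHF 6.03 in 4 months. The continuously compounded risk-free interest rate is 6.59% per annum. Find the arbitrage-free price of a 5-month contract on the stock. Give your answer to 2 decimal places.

PV(dividends) I = 3.68·e^(−0.0659·1/12) + 4.81·e^(−0.0659·3/12) + 6.03·e^(−0.0659·4/12)
I = 3.6598 + 4.7314 + 5.8990 = 14.2902
F = (S − I)·e^(rT) = (177.01 − 14.2902) · e^(0.0659·5/12)
= 162.7198 · e^0.027458 = 162.7198 × 1.027838 = CHF 167.25

CHF 167.25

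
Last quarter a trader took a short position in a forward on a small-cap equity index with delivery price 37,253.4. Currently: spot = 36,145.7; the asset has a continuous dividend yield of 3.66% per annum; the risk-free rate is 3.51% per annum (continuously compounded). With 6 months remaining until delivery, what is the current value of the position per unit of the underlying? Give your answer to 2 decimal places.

1115.06

Current fair forward for the remaining 6 months: F = S·e^((r − q)·T), (r − q) = 0.0351 − 0.0366 = -0.0015
F = 36145.7 · e^(-0.0015 × 6/12) = 36145.7 × 0.99925028 = 36118.6008
Value of long forward = (F − K)·e^(−rT) = (36118.6008 − 37253.4) · e^(−0.0351·6/12)
= -1134.7992 × 0.98260310 = -1115.06
Short position value = −(long value) = 1115.06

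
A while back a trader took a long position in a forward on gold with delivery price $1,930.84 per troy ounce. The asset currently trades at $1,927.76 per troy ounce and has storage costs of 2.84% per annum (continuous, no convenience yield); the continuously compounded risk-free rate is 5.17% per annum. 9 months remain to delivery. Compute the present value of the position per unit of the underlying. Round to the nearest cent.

Current fair forward for the remaining 9 months: F = S·e^((r + u)·T), (r + u) = 0.0517 + 0.0284 = 0.0801
F = 1927.76 · e^(0.0801 × 9/12) = 1927.76 × 1.06191619 = 2047.1196
Value of long forward = (F − K)·e^(−rT) = (2047.1196 − 1930.84) · e^(−0.0517·9/12)
= 116.2796 × 0.96196713 = 111.86

$111.86 per troy ounce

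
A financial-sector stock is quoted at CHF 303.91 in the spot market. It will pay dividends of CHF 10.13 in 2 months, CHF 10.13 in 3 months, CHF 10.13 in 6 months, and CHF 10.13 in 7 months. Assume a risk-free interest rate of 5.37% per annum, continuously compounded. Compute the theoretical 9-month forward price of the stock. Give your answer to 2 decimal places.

CHF 275.05

PV(dividends) I = 10.13·e^(−0.0537·2/12) + 10.13·e^(−0.0537·3/12) + 10.13·e^(−0.0537·6/12) + 10.13·e^(−0.0537·7/12)
I = 10.0397 + 9.9949 + 9.8616 + 9.8176 = 39.7138
F = (S − I)·e^(rT) = (303.91 − 39.7138) · e^(0.0537·9/12)
= 264.1962 · e^0.040275 = 264.1962 × 1.041097 = CHF 275.05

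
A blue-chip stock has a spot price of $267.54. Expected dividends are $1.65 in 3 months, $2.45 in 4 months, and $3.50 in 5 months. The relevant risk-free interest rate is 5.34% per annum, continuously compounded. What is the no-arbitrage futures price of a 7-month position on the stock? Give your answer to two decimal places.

$268.31

PV(dividends) I = 1.65·e^(−0.0534·3/12) + 2.45·e^(−0.0534·4/12) + 3.50·e^(−0.0534·5/12)
I = 1.6281 + 2.4068 + 3.4230 = 7.4579
F = (S − I)·e^(rT) = (267.54 − 7.4579) · e^(0.0534·7/12)
= 260.0821 · e^0.031150 = 260.0821 × 1.031640 = $268.31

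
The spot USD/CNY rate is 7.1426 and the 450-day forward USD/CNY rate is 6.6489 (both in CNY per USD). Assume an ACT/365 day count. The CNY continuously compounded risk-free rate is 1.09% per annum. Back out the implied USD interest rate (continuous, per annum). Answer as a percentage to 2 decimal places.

6.90%

F = S·e^((r_CNY − r_USD)T) ⇒ r_USD = r_CNY − ln(F/S)/T
ln(6.6489/7.1426) = -0.071625; /(450/365) = -0.058096
r_USD = 0.0109 + 0.058096 = 0.068996
r_USD = 6.90%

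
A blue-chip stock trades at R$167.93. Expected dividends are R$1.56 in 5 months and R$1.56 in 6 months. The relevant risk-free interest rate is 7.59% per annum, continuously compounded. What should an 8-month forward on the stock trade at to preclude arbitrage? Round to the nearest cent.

PV(dividends) I = 1.56·e^(−0.0759·5/12) + 1.56·e^(−0.0759·6/12)
I = 1.5114 + 1.5019 = 3.0133
F = (S − I)·e^(rT) = (167.93 − 3.0133) · e^(0.0759·8/12)
= 164.9167 · e^0.050600 = 164.9167 × 1.051902 = R$173.48

R$173.48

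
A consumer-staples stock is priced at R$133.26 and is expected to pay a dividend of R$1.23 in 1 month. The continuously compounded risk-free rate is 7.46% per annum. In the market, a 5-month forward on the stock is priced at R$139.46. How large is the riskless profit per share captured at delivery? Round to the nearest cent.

PV(dividends) I = 1.23·e^(−0.0746·1/12) = 1.2224
Fair forward F* = (S − I)·e^(rT) = (133.26 − 1.2224)·e^0.031083 = 132.0376 × 1.031571 = 136.2062
Market R$139.46 > fair 136.2062: forward overpriced → cash-and-carry (borrow at r, buy the stock and collect the dividends, short the forward).
Profit at T = |F_mkt − F*| = |139.46 − 136.2062| = R$3.25 per share

R$3.25 per share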